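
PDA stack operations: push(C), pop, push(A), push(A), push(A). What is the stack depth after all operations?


Tracing stack operations:
  push(C) -> stack = [C], depth=1
  pop -> removed C, stack = [], depth=0
  push(A) -> stack = [A], depth=1
  push(A) -> stack = [A,A], depth=2
  push(A) -> stack = [A,A,A], depth=3
Final depth = 3

3


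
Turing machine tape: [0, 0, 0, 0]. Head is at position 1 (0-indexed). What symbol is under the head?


Tape: [0, 0, 0, 0]
Positions: 0 1 2 3
Values:    0 0 0 0
Head at position 1
tape[1] = 0

0


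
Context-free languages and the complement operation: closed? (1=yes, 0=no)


CFL closure properties:
  Closed under: union, concatenation, Kleene star
  NOT closed under: intersection, complement
Operation 'complement' is in not-closed list -> No (not closed)

0


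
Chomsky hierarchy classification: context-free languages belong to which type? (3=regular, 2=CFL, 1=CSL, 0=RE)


Chomsky hierarchy levels:
  Type 3: Regular (DFA/NFA/regex)
  Type 2: Context-free (PDA)
  Type 1: Context-sensitive
  Type 0: Recursively enumerable (TM)
'context-free' corresponds to Type 2

2


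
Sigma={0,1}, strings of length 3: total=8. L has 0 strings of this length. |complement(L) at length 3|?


Alphabet: {0,1}
String length: 3
Total strings of length 3 = 2^3 = 8
Strings in L = 0
Complement = total - |L|
= 8 - 0
= 8

8


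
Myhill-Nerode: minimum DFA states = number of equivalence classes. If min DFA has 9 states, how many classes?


Myhill-Nerode theorem:
Number of equivalence classes = number of states in minimal DFA
Minimal DFA states = 9
Therefore equivalence classes = 9

9


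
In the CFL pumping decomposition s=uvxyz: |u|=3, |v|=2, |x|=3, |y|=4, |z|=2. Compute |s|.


|s| = |u| + |v| + |x| + |y| + |z|
= 3 + 2 + 3 + 4 + 2
= 5 + 3 + 6
= 8 + 6
= 14

14


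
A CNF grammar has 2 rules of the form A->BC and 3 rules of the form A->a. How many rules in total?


CNF allows two rule forms:
  A -> BC (binary): 2 rules
  A -> a (terminal): 3 rules
Total = 2 + 3 = 5

5


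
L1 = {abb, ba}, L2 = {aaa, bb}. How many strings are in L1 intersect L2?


L1 = {abb, ba}
L2 = {aaa, bb}
Checking each string in L1 against L2:
  'abb': in L2? No
  'ba': in L2? No
Intersection = {}
|L1 ∩ L2| = 0

0


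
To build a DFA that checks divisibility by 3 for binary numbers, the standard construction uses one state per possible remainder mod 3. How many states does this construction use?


Divisibility by 3 is tracked via the remainder mod 3: 0, 1, ..., 2
The construction assigns one state to each remainder
Number of remainders = 3

3


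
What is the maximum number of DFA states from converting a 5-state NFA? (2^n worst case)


NFA has 5 states
Subset construction: each DFA state = subset of NFA states
Maximum subsets = 2^5
2^5 = 32

32


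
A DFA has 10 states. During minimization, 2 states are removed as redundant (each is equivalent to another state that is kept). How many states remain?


Original DFA: 10 states
Redundant states removed: 2
Minimized states = original - removed
= 10 - 2
= 8

8


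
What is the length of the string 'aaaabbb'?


String: 'aaaabbb'
Counting characters:
  'a' appears 4 time(s)
  'b' appears 3 time(s)
Total length = 4 + 3 = 7

7


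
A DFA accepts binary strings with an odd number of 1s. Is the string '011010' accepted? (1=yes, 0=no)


DFA has 2 states: q_even (start, accept=no) and q_odd
Processing string '011010' character by character:
  Position 0: read '0', 1-count=0 -> q_even (no change)
  Position 1: read '1', 1-count=1 -> q_odd
  Position 2: read '1', 1-count=2 -> q_even
  Position 3: read '0', 1-count=2 -> q_even (no change)
  Position 4: read '1', 1-count=3 -> q_odd
  Position 5: read '0', 1-count=3 -> q_odd (no change)
Final state: q_odd, total 1s = 3 (odd); the DFA requires an odd count -> accept

1


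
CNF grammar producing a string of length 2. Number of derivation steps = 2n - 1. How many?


Chomsky Normal Form derivation:
String length n = 2
Each step either:
  - Splits a nonterminal into two (n-1 such steps)
  - Converts a nonterminal to terminal (n such steps)
Total = (n-1) + n = 2n - 1
= 2(2) - 1
= 4 - 1
= 3

3


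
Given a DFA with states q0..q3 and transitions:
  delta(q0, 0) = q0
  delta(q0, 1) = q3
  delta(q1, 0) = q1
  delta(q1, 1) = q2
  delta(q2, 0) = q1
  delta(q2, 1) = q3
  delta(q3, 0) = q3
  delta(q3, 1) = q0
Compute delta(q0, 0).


Looking up transition function:
delta(q0, 0) in the table
Row: q0, Column: 0
Result: q0

q0


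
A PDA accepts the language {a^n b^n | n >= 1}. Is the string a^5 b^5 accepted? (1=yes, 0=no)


Language requires equal numbers of a's and b's
PDA pushes for each 'a', pops for each 'b'
Number of a's = 5
Number of b's = 5
5 == 5 -> Accept

1


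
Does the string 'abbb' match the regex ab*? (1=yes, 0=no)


Pattern: ab*
String: 'abbb'
Pattern requires: exactly one 'a' followed by zero or more 'b's
First char is 'a' -> OK
Rest 'bbb': all b's? Yes
Result: 1

1


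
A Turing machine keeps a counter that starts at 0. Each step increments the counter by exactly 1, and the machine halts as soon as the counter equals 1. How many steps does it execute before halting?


Counter starts at 0. Counting sequence:
  Step 1: counter = 1
Counter reached 1 -> halt
Total steps = 1

1


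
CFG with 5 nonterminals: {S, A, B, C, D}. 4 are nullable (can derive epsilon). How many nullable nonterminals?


Nonterminals: {S, A, B, C, D}
A nonterminal is nullable if it can derive epsilon
Counting nullable nonterminals: 4
Total nullable = 4

4


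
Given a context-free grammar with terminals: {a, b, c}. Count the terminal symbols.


Terminal symbols: a, b, c
Counting each: a (#1), b (#2), c (#3)
Total = 3

3


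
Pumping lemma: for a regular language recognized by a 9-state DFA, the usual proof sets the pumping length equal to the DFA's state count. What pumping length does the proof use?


Pumping lemma for regular languages (standard proof):
Take p = |Q|, the number of DFA states.
Any string of length >= |Q| passes through |Q|+1 states while reading its first |Q| symbols,
so by pigeonhole some state repeats, giving the loop that can be pumped.
Here |Q| = 9
Therefore the proof uses p = 9

9


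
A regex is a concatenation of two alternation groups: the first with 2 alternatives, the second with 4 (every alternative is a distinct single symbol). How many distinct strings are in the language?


First group: 2 alternatives
Second group: 4 alternatives
Concatenation: each choice from group 1 pairs with each from group 2
Total = 2 x 4 = 8

8


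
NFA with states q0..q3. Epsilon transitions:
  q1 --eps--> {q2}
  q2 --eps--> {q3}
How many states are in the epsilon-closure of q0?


Starting from q0
Initialize closure = {q0}
q0 has no outgoing epsilon transitions -> nothing to add
Final closure: {q0}
Size = 1

1


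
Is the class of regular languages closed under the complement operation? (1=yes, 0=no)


Regular languages are closed under:
- Union (DFA product construction)
- Intersection (DFA product construction)
- Complement (swap accept/reject states)
- Concatenation (NFA construction)
- Kleene star (NFA construction)
complement is in this list
Therefore: closed

1


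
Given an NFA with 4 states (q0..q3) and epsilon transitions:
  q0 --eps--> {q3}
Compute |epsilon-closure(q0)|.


Starting from q0
Initialize closure = {q0}
Follow epsilon from q0 -> add q3
Final closure: {q0, q3}
Size = 2

2


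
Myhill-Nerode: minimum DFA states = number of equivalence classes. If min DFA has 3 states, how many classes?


Myhill-Nerode theorem:
Number of equivalence classes = number of states in minimal DFA
Minimal DFA states = 3
Therefore equivalence classes = 3

3


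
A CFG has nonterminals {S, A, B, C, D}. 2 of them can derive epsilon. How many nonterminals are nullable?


Nonterminals: {S, A, B, C, D}
A nonterminal is nullable if it can derive epsilon
Counting nullable nonterminals: 2
Total nullable = 2

2


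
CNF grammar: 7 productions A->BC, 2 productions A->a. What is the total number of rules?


CNF allows two rule forms:
  A -> BC (binary): 7 rules
  A -> a (terminal): 2 rules
Total = 7 + 2 = 9

9


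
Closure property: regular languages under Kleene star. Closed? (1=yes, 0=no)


Regular languages are closed under:
- Union (DFA product construction)
- Intersection (DFA product construction)
- Complement (swap accept/reject states)
- Concatenation (NFA construction)
- Kleene star (NFA construction)
Kleene star is in this list
Therefore: closed

1


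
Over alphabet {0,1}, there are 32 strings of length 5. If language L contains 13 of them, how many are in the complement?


Alphabet: {0,1}
String length: 5
Total strings of length 5 = 2^5 = 32
Strings in L = 13
Complement = total - |L|
= 32 - 13
= 19

19


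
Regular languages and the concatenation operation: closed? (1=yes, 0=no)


Regular languages are closed under all standard operations:
- Union: Yes (product construction)
- Intersection: Yes (product construction)
- Complement: Yes (swap accept/reject)
- Concatenation: Yes (NFA construction)
Operation: concatenation -> Closed

1


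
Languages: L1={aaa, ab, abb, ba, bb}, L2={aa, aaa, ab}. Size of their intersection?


L1 = {aaa, ab, abb, ba, bb}
L2 = {aa, aaa, ab}
Checking each string in L1 against L2:
  'aaa': in L2? Yes
  'ab': in L2? Yes
  'abb': in L2? No
  'ba': in L2? No
  'bb': in L2? No
Intersection = {aaa, ab}
|L1 ∩ L2| = 2

2


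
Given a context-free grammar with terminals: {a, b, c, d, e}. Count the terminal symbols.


Terminal symbols: a, b, c, d, e
Counting each: a (#1), b (#2), c (#3), d (#4), e (#5)
Total = 5

5


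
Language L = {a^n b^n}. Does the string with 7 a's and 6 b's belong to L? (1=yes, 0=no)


Language requires equal numbers of a's and b's
PDA pushes for each 'a', pops for each 'b'
Number of a's = 7
Number of b's = 6
7 != 6 -> Reject

0


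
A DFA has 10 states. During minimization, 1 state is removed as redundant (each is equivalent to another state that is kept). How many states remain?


Original DFA: 10 states
Redundant states removed: 1
Minimized states = original - removed
= 10 - 1
= 9

9


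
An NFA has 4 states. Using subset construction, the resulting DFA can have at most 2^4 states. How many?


NFA has 4 states
Subset construction: each DFA state = subset of NFA states
Maximum subsets = 2^4
2^4 = 16

16


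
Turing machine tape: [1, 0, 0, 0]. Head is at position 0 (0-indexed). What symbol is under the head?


Tape: [1, 0, 0, 0]
Positions: 0 1 2 3
Values:    1 0 0 0
Head at position 0
tape[0] = 1

1


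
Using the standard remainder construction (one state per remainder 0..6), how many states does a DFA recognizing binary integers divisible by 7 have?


Divisibility by 7 is tracked via the remainder mod 7: 0, 1, ..., 6
The construction assigns one state to each remainder
Number of remainders = 7

7


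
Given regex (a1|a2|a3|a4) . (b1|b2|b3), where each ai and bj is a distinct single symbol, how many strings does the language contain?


First group: 4 alternatives
Second group: 3 alternatives
Concatenation: each choice from group 1 pairs with each from group 2
Total = 4 x 3 = 12

12


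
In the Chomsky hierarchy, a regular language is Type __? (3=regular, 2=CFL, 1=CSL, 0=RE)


Chomsky hierarchy levels:
  Type 3: Regular (DFA/NFA/regex)
  Type 2: Context-free (PDA)
  Type 1: Context-sensitive
  Type 0: Recursively enumerable (TM)
'regular' corresponds to Type 3

3


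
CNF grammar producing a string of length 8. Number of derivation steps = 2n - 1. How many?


Chomsky Normal Form derivation:
String length n = 8
Each step either:
  - Splits a nonterminal into two (n-1 such steps)
  - Converts a nonterminal to terminal (n such steps)
Total = (n-1) + n = 2n - 1
= 2(8) - 1
= 16 - 1
= 15

15


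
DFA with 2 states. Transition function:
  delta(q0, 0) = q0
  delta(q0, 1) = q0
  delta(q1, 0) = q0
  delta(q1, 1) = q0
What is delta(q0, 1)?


Looking up transition function:
delta(q0, 1) in the table
Row: q0, Column: 1
Result: q0

q0


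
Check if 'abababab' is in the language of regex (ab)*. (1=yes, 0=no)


Pattern: (ab)*
String: 'abababab'
Pattern requires: zero or more repetitions of 'ab'
Pairs: ['ab', 'ab', 'ab', 'ab']
All pairs are 'ab'? Yes
Result: 1

1


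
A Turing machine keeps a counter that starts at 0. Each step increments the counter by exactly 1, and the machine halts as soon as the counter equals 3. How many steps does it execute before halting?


Counter starts at 0. Counting sequence:
  Step 1: counter = 1
  Step 2: counter = 2
  Step 3: counter = 3
Counter reached 3 -> halt
Total steps = 3

3


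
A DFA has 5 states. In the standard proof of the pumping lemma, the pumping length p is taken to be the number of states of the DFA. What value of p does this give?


Pumping lemma for regular languages (standard proof):
Take p = |Q|, the number of DFA states.
Any string of length >= |Q| passes through |Q|+1 states while reading its first |Q| symbols,
so by pigeonhole some state repeats, giving the loop that can be pumped.
Here |Q| = 5
Therefore the proof uses p = 5

5


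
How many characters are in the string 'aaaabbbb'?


String: 'aaaabbbb'
Counting characters:
  'a' appears 4 time(s)
  'b' appears 4 time(s)
Total length = 4 + 4 = 8

8


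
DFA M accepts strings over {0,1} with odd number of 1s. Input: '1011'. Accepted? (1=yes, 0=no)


DFA has 2 states: q_even (start, accept=no) and q_odd
Processing string '1011' character by character:
  Position 0: read '1', 1-count=1 -> q_odd
  Position 1: read '0', 1-count=1 -> q_odd (no change)
  Position 2: read '1', 1-count=2 -> q_even
  Position 3: read '1', 1-count=3 -> q_odd
Final state: q_odd, total 1s = 3 (odd); the DFA requires an odd count -> accept

1


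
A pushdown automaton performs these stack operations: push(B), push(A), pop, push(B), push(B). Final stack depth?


Tracing stack operations:
  push(B) -> stack = [B], depth=1
  push(A) -> stack = [B,A], depth=2
  pop -> removed A, stack = [B], depth=1
  push(B) -> stack = [B,B], depth=2
  push(B) -> stack = [B,B,B], depth=3
Final depth = 3

3


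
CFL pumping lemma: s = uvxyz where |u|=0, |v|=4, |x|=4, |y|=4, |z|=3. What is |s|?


|s| = |u| + |v| + |x| + |y| + |z|
= 0 + 4 + 4 + 4 + 3
= 4 + 4 + 7
= 8 + 7
= 15

15


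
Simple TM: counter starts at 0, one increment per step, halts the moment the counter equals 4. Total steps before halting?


Counter starts at 0. Counting sequence:
  Step 1: counter = 1
  Step 2: counter = 2
  Step 3: counter = 3
  Step 4: counter = 4
Counter reached 4 -> halt
Total steps = 4

4


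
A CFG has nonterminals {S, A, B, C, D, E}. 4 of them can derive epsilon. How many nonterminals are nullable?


Nonterminals: {S, A, B, C, D, E}
A nonterminal is nullable if it can derive epsilon
Counting nullable nonterminals: 4
Total nullable = 4

4


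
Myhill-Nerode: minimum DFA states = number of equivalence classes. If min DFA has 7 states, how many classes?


Myhill-Nerode theorem:
Number of equivalence classes = number of states in minimal DFA
Minimal DFA states = 7
Therefore equivalence classes = 7

7


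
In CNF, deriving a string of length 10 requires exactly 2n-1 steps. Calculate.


Chomsky Normal Form derivation:
String length n = 10
Each step either:
  - Splits a nonterminal into two (n-1 such steps)
  - Converts a nonterminal to terminal (n such steps)
Total = (n-1) + n = 2n - 1
= 2(10) - 1
= 20 - 1
= 19

19


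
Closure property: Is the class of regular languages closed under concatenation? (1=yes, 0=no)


Regular languages are closed under all standard operations:
- Union: Yes (product construction)
- Intersection: Yes (product construction)
- Complement: Yes (swap accept/reject)
- Concatenation: Yes (NFA construction)
Operation: concatenation -> Closed

1


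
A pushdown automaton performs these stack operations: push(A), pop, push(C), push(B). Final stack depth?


Tracing stack operations:
  push(A) -> stack = [A], depth=1
  pop -> removed A, stack = [], depth=0
  push(C) -> stack = [C], depth=1
  push(B) -> stack = [C,B], depth=2
Final depth = 2

2


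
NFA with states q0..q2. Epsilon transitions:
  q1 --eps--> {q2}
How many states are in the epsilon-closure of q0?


Starting from q0
Initialize closure = {q0}
q0 has no outgoing epsilon transitions -> nothing to add
Final closure: {q0}
Size = 1

1


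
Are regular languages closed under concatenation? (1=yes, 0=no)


Regular languages are closed under:
- Union (DFA product construction)
- Intersection (DFA product construction)
- Complement (swap accept/reject states)
- Concatenation (NFA construction)
- Kleene star (NFA construction)
concatenation is in this list
Therefore: closed

1


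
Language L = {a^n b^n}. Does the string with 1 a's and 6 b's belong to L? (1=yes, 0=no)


Language requires equal numbers of a's and b's
PDA pushes for each 'a', pops for each 'b'
Number of a's = 1
Number of b's = 6
1 != 6 -> Reject

0


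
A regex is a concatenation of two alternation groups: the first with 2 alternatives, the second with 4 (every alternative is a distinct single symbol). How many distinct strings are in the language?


First group: 2 alternatives
Second group: 4 alternatives
Concatenation: each choice from group 1 pairs with each from group 2
Total = 2 x 4 = 8

8


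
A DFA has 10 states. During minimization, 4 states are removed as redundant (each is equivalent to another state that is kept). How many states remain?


Original DFA: 10 states
Redundant states removed: 4
Minimized states = original - removed
= 10 - 4
= 6

6


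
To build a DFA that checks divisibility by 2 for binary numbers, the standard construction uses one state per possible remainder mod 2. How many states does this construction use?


Divisibility by 2 is tracked via the remainder mod 2: 0, 1, ..., 1
The construction assigns one state to each remainder
Number of remainders = 2

2


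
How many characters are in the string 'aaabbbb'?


String: 'aaabbbb'
Counting characters:
  'a' appears 3 time(s)
  'b' appears 4 time(s)
Total length = 3 + 4 = 7

7


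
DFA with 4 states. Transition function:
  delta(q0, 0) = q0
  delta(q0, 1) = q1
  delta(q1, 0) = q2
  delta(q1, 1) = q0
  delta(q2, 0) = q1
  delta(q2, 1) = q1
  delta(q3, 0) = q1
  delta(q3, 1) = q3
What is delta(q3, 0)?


Looking up transition function:
delta(q3, 0) in the table
Row: q3, Column: 0
Result: q1

q1


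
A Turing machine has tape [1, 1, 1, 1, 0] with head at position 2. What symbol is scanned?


Tape: [1, 1, 1, 1, 0]
Positions: 0 1 2 3 4
Values:    1 1 1 1 0
Head at position 2
tape[2] = 1

1


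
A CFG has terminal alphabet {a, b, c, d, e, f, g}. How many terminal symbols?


Terminal symbols: a, b, c, d, e, f, g
Counting each: a (#1), b (#2), c (#3), d (#4), e (#5), f (#6), g (#7)
Total = 7

7


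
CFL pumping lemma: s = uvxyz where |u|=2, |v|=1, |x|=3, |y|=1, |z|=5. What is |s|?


|s| = |u| + |v| + |x| + |y| + |z|
= 2 + 1 + 3 + 1 + 5
= 3 + 3 + 6
= 6 + 6
= 12

12


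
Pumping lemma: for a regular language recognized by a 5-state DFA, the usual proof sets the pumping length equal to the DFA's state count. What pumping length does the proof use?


Pumping lemma for regular languages (standard proof):
Take p = |Q|, the number of DFA states.
Any string of length >= |Q| passes through |Q|+1 states while reading its first |Q| symbols,
so by pigeonhole some state repeats, giving the loop that can be pumped.
Here |Q| = 5
Therefore the proof uses p = 5

5


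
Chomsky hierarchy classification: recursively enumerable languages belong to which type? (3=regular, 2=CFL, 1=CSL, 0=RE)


Chomsky hierarchy levels:
  Type 3: Regular (DFA/NFA/regex)
  Type 2: Context-free (PDA)
  Type 1: Context-sensitive
  Type 0: Recursively enumerable (TM)
'recursively enumerable' corresponds to Type 0

0


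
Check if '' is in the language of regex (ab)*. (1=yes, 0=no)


Pattern: (ab)*
String: ''
Pattern requires: zero or more repetitions of 'ab'
Pairs: []
All pairs are 'ab'? Yes
Result: 1

1


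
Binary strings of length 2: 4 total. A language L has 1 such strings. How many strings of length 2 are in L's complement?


Alphabet: {0,1}
String length: 2
Total strings of length 2 = 2^2 = 4
Strings in L = 1
Complement = total - |L|
= 4 - 1
= 3

3


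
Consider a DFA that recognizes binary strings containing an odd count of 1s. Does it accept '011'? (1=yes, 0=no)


DFA has 2 states: q_even (start, accept=no) and q_odd
Processing string '011' character by character:
  Position 0: read '0', 1-count=0 -> q_even (no change)
  Position 1: read '1', 1-count=1 -> q_odd
  Position 2: read '1', 1-count=2 -> q_even
Final state: q_even, total 1s = 2 (even); the DFA requires an odd count -> reject

0


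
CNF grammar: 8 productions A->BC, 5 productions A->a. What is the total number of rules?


CNF allows two rule forms:
  A -> BC (binary): 8 rules
  A -> a (terminal): 5 rules
Total = 8 + 5 = 13

13


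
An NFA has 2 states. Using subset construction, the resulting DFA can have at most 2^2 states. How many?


NFA has 2 states
Subset construction: each DFA state = subset of NFA states
Maximum subsets = 2^2
2^2 = 4

4


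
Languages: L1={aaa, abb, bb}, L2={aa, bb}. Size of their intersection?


L1 = {aaa, abb, bb}
L2 = {aa, bb}
Checking each string in L1 against L2:
  'aaa': in L2? No
  'abb': in L2? No
  'bb': in L2? Yes
Intersection = {bb}
|L1 ∩ L2| = 1

1


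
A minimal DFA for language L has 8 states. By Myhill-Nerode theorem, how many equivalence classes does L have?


Myhill-Nerode theorem:
Number of equivalence classes = number of states in minimal DFA
Minimal DFA states = 8
Therefore equivalence classes = 8

8


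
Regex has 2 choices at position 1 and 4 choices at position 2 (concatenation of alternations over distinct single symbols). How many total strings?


First group: 2 alternatives
Second group: 4 alternatives
Concatenation: each choice from group 1 pairs with each from group 2
Total = 2 x 4 = 8

8


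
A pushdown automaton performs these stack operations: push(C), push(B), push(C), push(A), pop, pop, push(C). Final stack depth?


Tracing stack operations:
  push(C) -> stack = [C], depth=1
  push(B) -> stack = [C,B], depth=2
  push(C) -> stack = [C,B,C], depth=3
  push(A) -> stack = [C,B,C,A], depth=4
  pop -> removed A, stack = [C,B,C], depth=3
  pop -> removed C, stack = [C,B], depth=2
  push(C) -> stack = [C,B,C], depth=3
Final depth = 3

3


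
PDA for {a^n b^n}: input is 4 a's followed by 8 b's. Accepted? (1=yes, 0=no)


Language requires equal numbers of a's and b's
PDA pushes for each 'a', pops for each 'b'
Number of a's = 4
Number of b's = 8
4 != 8 -> Reject

0


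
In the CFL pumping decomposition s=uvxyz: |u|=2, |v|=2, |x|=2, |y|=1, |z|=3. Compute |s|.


|s| = |u| + |v| + |x| + |y| + |z|
= 2 + 2 + 2 + 1 + 3
= 4 + 2 + 4
= 6 + 4
= 10

10


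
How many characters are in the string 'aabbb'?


String: 'aabbb'
Counting characters:
  'a' appears 2 time(s)
  'b' appears 3 time(s)
Total length = 2 + 3 = 5

5


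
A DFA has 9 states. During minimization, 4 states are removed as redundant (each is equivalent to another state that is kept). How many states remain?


Original DFA: 9 states
Redundant states removed: 4
Minimized states = original - removed
= 9 - 4
= 5

5


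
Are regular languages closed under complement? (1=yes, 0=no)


Regular languages are closed under:
- Union (DFA product construction)
- Intersection (DFA product construction)
- Complement (swap accept/reject states)
- Concatenation (NFA construction)
- Kleene star (NFA construction)
complement is in this list
Therefore: closed

1


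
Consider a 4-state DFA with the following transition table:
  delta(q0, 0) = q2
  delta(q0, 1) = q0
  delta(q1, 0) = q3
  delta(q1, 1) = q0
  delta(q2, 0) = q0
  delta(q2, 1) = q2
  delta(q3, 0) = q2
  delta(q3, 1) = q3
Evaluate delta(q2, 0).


Looking up transition function:
delta(q2, 0) in the table
Row: q2, Column: 0
Result: q0

q0


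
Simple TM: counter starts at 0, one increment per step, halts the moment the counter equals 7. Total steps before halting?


Counter starts at 0. Counting sequence:
  Step 1: counter = 1
  Step 2: counter = 2
  Step 3: counter = 3
  Step 4: counter = 4
  Step 5: counter = 5
  Step 6: counter = 6
  Step 7: counter = 7
Counter reached 7 -> halt
Total steps = 7

7


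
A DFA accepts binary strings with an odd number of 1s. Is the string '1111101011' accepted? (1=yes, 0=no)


DFA has 2 states: q_even (start, accept=no) and q_odd
Processing string '1111101011' character by character:
  Position 0: read '1', 1-count=1 -> q_odd
  Position 1: read '1', 1-count=2 -> q_even
  Position 2: read '1', 1-count=3 -> q_odd
  Position 3: read '1', 1-count=4 -> q_even
  Position 4: read '1', 1-count=5 -> q_odd
  Position 5: read '0', 1-count=5 -> q_odd (no change)
  Position 6: read '1', 1-count=6 -> q_even
  Position 7: read '0', 1-count=6 -> q_even (no change)
  Position 8: read '1', 1-count=7 -> q_odd
  Position 9: read '1', 1-count=8 -> q_even
Final state: q_even, total 1s = 8 (even); the DFA requires an odd count -> reject

0


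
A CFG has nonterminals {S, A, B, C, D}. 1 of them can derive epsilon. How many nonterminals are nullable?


Nonterminals: {S, A, B, C, D}
A nonterminal is nullable if it can derive epsilon
Counting nullable nonterminals: 1
Total nullable = 1

1


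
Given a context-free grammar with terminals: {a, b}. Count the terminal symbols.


Terminal symbols: a, b
Counting each: a (#1), b (#2)
Total = 2

2


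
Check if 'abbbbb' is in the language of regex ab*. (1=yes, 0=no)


Pattern: ab*
String: 'abbbbb'
Pattern requires: exactly one 'a' followed by zero or more 'b's
First char is 'a' -> OK
Rest 'bbbbb': all b's? Yes
Result: 1

1


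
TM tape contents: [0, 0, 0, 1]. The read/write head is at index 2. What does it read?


Tape: [0, 0, 0, 1]
Positions: 0 1 2 3
Values:    0 0 0 1
Head at position 2
tape[2] = 0

0


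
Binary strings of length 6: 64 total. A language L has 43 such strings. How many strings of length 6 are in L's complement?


Alphabet: {0,1}
String length: 6
Total strings of length 6 = 2^6 = 64
Strings in L = 43
Complement = total - |L|
= 64 - 43
= 21

21


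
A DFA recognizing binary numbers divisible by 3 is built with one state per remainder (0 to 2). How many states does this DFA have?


Divisibility by 3 is tracked via the remainder mod 3: 0, 1, ..., 2
The construction assigns one state to each remainder
Number of remainders = 3

3


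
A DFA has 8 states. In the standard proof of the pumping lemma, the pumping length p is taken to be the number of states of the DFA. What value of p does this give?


Pumping lemma for regular languages (standard proof):
Take p = |Q|, the number of DFA states.
Any string of length >= |Q| passes through |Q|+1 states while reading its first |Q| symbols,
so by pigeonhole some state repeats, giving the loop that can be pumped.
Here |Q| = 8
Therefore the proof uses p = 8

8


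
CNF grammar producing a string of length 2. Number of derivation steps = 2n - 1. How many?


Chomsky Normal Form derivation:
String length n = 2
Each step either:
  - Splits a nonterminal into two (n-1 such steps)
  - Converts a nonterminal to terminal (n such steps)
Total = (n-1) + n = 2n - 1
= 2(2) - 1
= 4 - 1
= 3

3


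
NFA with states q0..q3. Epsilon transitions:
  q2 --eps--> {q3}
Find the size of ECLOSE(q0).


Starting from q0
Initialize closure = {q0}
q0 has no outgoing epsilon transitions -> nothing to add
Final closure: {q0}
Size = 1

1


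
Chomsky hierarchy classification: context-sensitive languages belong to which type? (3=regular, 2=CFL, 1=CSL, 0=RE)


Chomsky hierarchy levels:
  Type 3: Regular (DFA/NFA/regex)
  Type 2: Context-free (PDA)
  Type 1: Context-sensitive
  Type 0: Recursively enumerable (TM)
'context-sensitive' corresponds to Type 1

1


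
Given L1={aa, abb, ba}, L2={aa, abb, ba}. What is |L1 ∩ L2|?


L1 = {aa, abb, ba}
L2 = {aa, abb, ba}
Checking each string in L1 against L2:
  'aa': in L2? Yes
  'abb': in L2? Yes
  'ba': in L2? Yes
Intersection = {aa, abb, ba}
|L1 ∩ L2| = 3

3


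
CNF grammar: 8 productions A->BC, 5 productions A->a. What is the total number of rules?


CNF allows two rule forms:
  A -> BC (binary): 8 rules
  A -> a (terminal): 5 rules
Total = 8 + 5 = 13

13


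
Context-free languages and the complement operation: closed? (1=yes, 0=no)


CFL closure properties:
  Closed under: union, concatenation, Kleene star
  NOT closed under: intersection, complement
Operation 'complement' is in not-closed list -> No (not closed)

0


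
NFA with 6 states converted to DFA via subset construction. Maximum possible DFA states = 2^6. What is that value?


NFA has 6 states
Subset construction: each DFA state = subset of NFA states
Maximum subsets = 2^6
2^6 = 64

64


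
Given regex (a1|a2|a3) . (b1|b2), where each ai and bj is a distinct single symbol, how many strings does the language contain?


First group: 3 alternatives
Second group: 2 alternatives
Concatenation: each choice from group 1 pairs with each from group 2
Total = 3 x 2 = 6

6


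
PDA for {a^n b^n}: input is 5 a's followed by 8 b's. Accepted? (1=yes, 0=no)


Language requires equal numbers of a's and b's
PDA pushes for each 'a', pops for each 'b'
Number of a's = 5
Number of b's = 8
5 != 8 -> Reject

0


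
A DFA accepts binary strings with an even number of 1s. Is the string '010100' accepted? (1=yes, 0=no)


DFA has 2 states: q_even (start, accept=yes) and q_odd
Processing string '010100' character by character:
  Position 0: read '0', 1-count=0 -> q_even (no change)
  Position 1: read '1', 1-count=1 -> q_odd
  Position 2: read '0', 1-count=1 -> q_odd (no change)
  Position 3: read '1', 1-count=2 -> q_even
  Position 4: read '0', 1-count=2 -> q_even (no change)
  Position 5: read '0', 1-count=2 -> q_even (no change)
Final state: q_even, total 1s = 2 (even); the DFA requires an even count -> accept

1


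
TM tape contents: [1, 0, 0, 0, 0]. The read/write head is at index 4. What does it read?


Tape: [1, 0, 0, 0, 0]
Positions: 0 1 2 3 4
Values:    1 0 0 0 0
Head at position 4
tape[4] = 0

0


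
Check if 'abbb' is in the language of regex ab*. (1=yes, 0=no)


Pattern: ab*
String: 'abbb'
Pattern requires: exactly one 'a' followed by zero or more 'b's
First char is 'a' -> OK
Rest 'bbb': all b's? Yes
Result: 1

1


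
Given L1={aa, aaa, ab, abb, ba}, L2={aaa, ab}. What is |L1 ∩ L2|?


L1 = {aa, aaa, ab, abb, ba}
L2 = {aaa, ab}
Checking each string in L1 against L2:
  'aa': in L2? No
  'aaa': in L2? Yes
  'ab': in L2? Yes
  'abb': in L2? No
  'ba': in L2? No
Intersection = {aaa, ab}
|L1 ∩ L2| = 2

2


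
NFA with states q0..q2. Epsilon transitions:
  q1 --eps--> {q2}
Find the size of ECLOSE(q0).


Starting from q0
Initialize closure = {q0}
q0 has no outgoing epsilon transitions -> nothing to add
Final closure: {q0}
Size = 1

1


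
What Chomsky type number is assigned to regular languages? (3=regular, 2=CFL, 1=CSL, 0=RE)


Chomsky hierarchy levels:
  Type 3: Regular (DFA/NFA/regex)
  Type 2: Context-free (PDA)
  Type 1: Context-sensitive
  Type 0: Recursively enumerable (TM)
'regular' corresponds to Type 3

3


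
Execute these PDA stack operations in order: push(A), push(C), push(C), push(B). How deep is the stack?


Tracing stack operations:
  push(A) -> stack = [A], depth=1
  push(C) -> stack = [A,C], depth=2
  push(C) -> stack = [A,C,C], depth=3
  push(B) -> stack = [A,C,C,B], depth=4
Final depth = 4

4


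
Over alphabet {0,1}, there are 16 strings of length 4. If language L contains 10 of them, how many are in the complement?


Alphabet: {0,1}
String length: 4
Total strings of length 4 = 2^4 = 16
Strings in L = 10
Complement = total - |L|
= 16 - 10
= 6

6


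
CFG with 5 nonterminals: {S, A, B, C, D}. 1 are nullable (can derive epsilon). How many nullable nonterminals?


Nonterminals: {S, A, B, C, D}
A nonterminal is nullable if it can derive epsilon
Counting nullable nonterminals: 1
Total nullable = 1

1


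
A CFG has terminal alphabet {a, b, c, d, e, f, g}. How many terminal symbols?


Terminal symbols: a, b, c, d, e, f, g
Counting each: a (#1), b (#2), c (#3), d (#4), e (#5), f (#6), g (#7)
Total = 7

7


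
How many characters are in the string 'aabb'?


String: 'aabb'
Counting characters:
  'a' appears 2 time(s)
  'b' appears 2 time(s)
Total length = 2 + 2 = 4

4


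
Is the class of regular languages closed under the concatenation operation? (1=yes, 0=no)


Regular languages are closed under:
- Union (DFA product construction)
- Intersection (DFA product construction)
- Complement (swap accept/reject states)
- Concatenation (NFA construction)
- Kleene star (NFA construction)
concatenation is in this list
Therefore: closed

1


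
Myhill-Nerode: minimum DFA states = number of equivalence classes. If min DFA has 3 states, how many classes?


Myhill-Nerode theorem:
Number of equivalence classes = number of states in minimal DFA
Minimal DFA states = 3
Therefore equivalence classes = 3

3


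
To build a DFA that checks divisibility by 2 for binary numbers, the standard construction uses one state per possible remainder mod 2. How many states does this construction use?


Divisibility by 2 is tracked via the remainder mod 2: 0, 1, ..., 1
The construction assigns one state to each remainder
Number of remainders = 2

2


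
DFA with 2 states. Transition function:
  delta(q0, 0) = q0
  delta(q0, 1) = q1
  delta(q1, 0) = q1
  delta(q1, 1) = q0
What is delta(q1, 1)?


Looking up transition function:
delta(q1, 1) in the table
Row: q1, Column: 1
Result: q0

q0


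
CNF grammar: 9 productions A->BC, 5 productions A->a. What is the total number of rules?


CNF allows two rule forms:
  A -> BC (binary): 9 rules
  A -> a (terminal): 5 rules
Total = 9 + 5 = 14

14


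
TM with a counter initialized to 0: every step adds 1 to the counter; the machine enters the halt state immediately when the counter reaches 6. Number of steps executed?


Counter starts at 0. Counting sequence:
  Step 1: counter = 1
  Step 2: counter = 2
  Step 3: counter = 3
  Step 4: counter = 4
  Step 5: counter = 5
  Step 6: counter = 6
Counter reached 6 -> halt
Total steps = 6

6


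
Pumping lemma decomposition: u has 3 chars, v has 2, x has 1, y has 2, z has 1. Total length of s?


|s| = |u| + |v| + |x| + |y| + |z|
= 3 + 2 + 1 + 2 + 1
= 5 + 1 + 3
= 6 + 3
= 9

9


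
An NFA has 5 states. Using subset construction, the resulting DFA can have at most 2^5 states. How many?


NFA has 5 states
Subset construction: each DFA state = subset of NFA states
Maximum subsets = 2^5
2^5 = 32

32


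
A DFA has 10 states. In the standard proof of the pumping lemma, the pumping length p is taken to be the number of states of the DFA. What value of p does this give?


Pumping lemma for regular languages (standard proof):
Take p = |Q|, the number of DFA states.
Any string of length >= |Q| passes through |Q|+1 states while reading its first |Q| symbols,
so by pigeonhole some state repeats, giving the loop that can be pumped.
Here |Q| = 10
Therefore the proof uses p = 10

10


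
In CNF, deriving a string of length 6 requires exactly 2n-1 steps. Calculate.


Chomsky Normal Form derivation:
String length n = 6
Each step either:
  - Splits a nonterminal into two (n-1 such steps)
  - Converts a nonterminal to terminal (n such steps)
Total = (n-1) + n = 2n - 1
= 2(6) - 1
= 12 - 1
= 11

11


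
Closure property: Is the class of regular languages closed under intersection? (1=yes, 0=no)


Regular languages are closed under all standard operations:
- Union: Yes (product construction)
- Intersection: Yes (product construction)
- Complement: Yes (swap accept/reject)
- Concatenation: Yes (NFA construction)
Operation: intersection -> Closed

1


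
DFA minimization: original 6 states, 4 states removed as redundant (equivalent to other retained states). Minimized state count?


Original DFA: 6 states
Redundant states removed: 4
Minimized states = original - removed
= 6 - 4
= 2

2


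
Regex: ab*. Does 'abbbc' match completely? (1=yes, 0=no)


Pattern: ab*
String: 'abbbc'
Pattern requires: exactly one 'a' followed by zero or more 'b's
First char is 'a' -> OK
Rest 'bbbc': all b's? No
Result: 0

0


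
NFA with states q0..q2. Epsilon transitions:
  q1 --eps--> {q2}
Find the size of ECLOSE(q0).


Starting from q0
Initialize closure = {q0}
q0 has no outgoing epsilon transitions -> nothing to add
Final closure: {q0}
Size = 1

1


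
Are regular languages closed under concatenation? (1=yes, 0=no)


Regular languages are closed under:
- Union (DFA product construction)
- Intersection (DFA product construction)
- Complement (swap accept/reject states)
- Concatenation (NFA construction)
- Kleene star (NFA construction)
concatenation is in this list
Therefore: closed

1


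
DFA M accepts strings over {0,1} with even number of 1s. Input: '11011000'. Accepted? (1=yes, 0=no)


DFA has 2 states: q_even (start, accept=yes) and q_odd
Processing string '11011000' character by character:
  Position 0: read '1', 1-count=1 -> q_odd
  Position 1: read '1', 1-count=2 -> q_even
  Position 2: read '0', 1-count=2 -> q_even (no change)
  Position 3: read '1', 1-count=3 -> q_odd
  Position 4: read '1', 1-count=4 -> q_even
  Position 5: read '0', 1-count=4 -> q_even (no change)
  Position 6: read '0', 1-count=4 -> q_even (no change)
  Position 7: read '0', 1-count=4 -> q_even (no change)
Final state: q_even, total 1s = 4 (even); the DFA requires an even count -> accept

1


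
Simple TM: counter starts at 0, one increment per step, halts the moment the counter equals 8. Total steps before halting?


Counter starts at 0. Counting sequence:
  Step 1: counter = 1
  Step 2: counter = 2
  Step 3: counter = 3
  Step 4: counter = 4
  Step 5: counter = 5
  Step 6: counter = 6
  Step 7: counter = 7
  Step 8: counter = 8
Counter reached 8 -> halt
Total steps = 8

8


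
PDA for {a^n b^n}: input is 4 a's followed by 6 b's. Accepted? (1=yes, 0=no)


Language requires equal numbers of a's and b's
PDA pushes for each 'a', pops for each 'b'
Number of a's = 4
Number of b's = 6
4 != 6 -> Reject

0


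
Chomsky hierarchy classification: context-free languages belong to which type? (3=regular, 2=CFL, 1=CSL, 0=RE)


Chomsky hierarchy levels:
  Type 3: Regular (DFA/NFA/regex)
  Type 2: Context-free (PDA)
  Type 1: Context-sensitive
  Type 0: Recursively enumerable (TM)
'context-free' corresponds to Type 2

2


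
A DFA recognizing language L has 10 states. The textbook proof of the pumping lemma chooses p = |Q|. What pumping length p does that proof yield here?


Pumping lemma for regular languages (standard proof):
Take p = |Q|, the number of DFA states.
Any string of length >= |Q| passes through |Q|+1 states while reading its first |Q| symbols,
so by pigeonhole some state repeats, giving the loop that can be pumped.
Here |Q| = 10
Therefore the proof uses p = 10

10


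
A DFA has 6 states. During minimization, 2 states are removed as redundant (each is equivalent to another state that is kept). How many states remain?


Original DFA: 6 states
Redundant states removed: 2
Minimized states = original - removed
= 6 - 2
= 4

4


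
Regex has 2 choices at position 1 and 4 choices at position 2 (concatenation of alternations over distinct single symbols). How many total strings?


First group: 2 alternatives
Second group: 4 alternatives
Concatenation: each choice from group 1 pairs with each from group 2
Total = 2 x 4 = 8

8


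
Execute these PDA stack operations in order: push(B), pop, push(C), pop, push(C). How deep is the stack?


Tracing stack operations:
  push(B) -> stack = [B], depth=1
  pop -> removed B, stack = [], depth=0
  push(C) -> stack = [C], depth=1
  pop -> removed C, stack = [], depth=0
  push(C) -> stack = [C], depth=1
Final depth = 1

1
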